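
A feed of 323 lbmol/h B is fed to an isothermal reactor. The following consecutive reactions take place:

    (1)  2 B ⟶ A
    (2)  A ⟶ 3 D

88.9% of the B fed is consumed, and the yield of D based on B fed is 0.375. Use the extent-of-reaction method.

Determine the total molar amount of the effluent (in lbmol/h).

Conversion of B: B consumed = 2ξ₁ = 0.889 × 323 → ξ₁ = 143.6 lbmol/h.
Yield of D: 3ξ₂ / 323 = 0.375 → ξ₂ = 40.38 lbmol/h.
Outlet amounts (n = n₀ + Σ ν·ξ):
  B: 323 − 2(143.6) = 35.85
  A: 0 + 1(143.6) − 1(40.38) = 103.2
  D: 0 + 3(40.38) = 121.1
Total out = 35.85 + 103.2 + 121.1 = 260.2 lbmol/h.

260 lbmol/h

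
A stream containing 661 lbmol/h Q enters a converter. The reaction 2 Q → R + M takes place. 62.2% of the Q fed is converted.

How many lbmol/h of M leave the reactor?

Q reacted = 0.622 × 661 = 411.1 lbmol/h; ν_Q = −2, so ξ = 411.1/2 = 205.6 lbmol/h.
Outlet amounts (n = n₀ + ν ξ):
  Q: 661 − 2(205.6) = 249.9
  R: 0 + 1(205.6) = 205.6
  M: 0 + 1(205.6) = 205.6

206 lbmol/h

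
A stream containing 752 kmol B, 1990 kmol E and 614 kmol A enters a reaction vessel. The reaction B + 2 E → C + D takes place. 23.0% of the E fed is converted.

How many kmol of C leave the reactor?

E reacted = 0.23 × 1990 = 457.7 kmol; ν_E = −2, so ξ = 457.7/2 = 228.9 kmol.
Outlet amounts (n = n₀ + ν ξ):
  B: 752 − 1(228.9) = 523.1
  E: 1990 − 2(228.9) = 1532
  C: 0 + 1(228.9) = 228.9
  D: 0 + 1(228.9) = 228.9
  A: 614 (inert)

229 kmol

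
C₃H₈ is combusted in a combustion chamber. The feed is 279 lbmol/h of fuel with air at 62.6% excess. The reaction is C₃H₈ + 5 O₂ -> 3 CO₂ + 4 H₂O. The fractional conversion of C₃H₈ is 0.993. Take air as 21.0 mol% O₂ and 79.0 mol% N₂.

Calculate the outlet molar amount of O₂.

883 lbmol/h

Stoichiometric O₂ = 5 × 279 = 1395 lbmol/h; O₂ fed = 1395 × 1.626 = 2268 lbmol/h.
N₂ fed = 2268 × 79/21 = 8533 lbmol/h.
Fuel reacted = 0.993 × 279 → ξ = 277 lbmol/h.
Outlet (n = n₀ + ν ξ):
  C₃H₈: 279 − 1(277) = 1.953
  O₂: 2268 − 5(277) = 883
  N₂: 8533 (inert)
  CO₂: 0 + 3(277) = 831.1
  H₂O: 0 + 4(277) = 1108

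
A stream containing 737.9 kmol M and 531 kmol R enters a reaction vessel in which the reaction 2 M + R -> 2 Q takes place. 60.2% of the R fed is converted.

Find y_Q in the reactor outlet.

0.674

R reacted = 0.602 × 531 = 319.7 kmol; ν_R = −1, so ξ = 319.7/1 = 319.7 kmol.
Outlet amounts (n = n₀ + ν ξ):
  M: 737.9 − 2(319.7) = 98.58
  R: 531 − 1(319.7) = 211.3
  Q: 0 + 2(319.7) = 639.3
Total out = 949.2 kmol; y_Q = 639.3 / 949.2 = 0.6735.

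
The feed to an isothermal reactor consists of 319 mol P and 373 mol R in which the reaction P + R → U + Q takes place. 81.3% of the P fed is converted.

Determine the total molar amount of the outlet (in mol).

P reacted = 0.813 × 319 = 259.3 mol; ν_P = −1, so ξ = 259.3/1 = 259.3 mol.
Outlet amounts (n = n₀ + ν ξ):
  P: 319 − 1(259.3) = 59.65
  R: 373 − 1(259.3) = 113.7
  U: 0 + 1(259.3) = 259.3
  Q: 0 + 1(259.3) = 259.3
Total out = 59.65 + 113.7 + 259.3 + 259.3 = 692 mol.

692 mol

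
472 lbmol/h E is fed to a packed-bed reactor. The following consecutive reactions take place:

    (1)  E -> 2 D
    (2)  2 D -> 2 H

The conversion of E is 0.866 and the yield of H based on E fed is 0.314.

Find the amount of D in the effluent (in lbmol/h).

Conversion of E: E consumed = 1ξ₁ = 0.866 × 472 → ξ₁ = 408.8 lbmol/h.
Yield of H: 2ξ₂ / 472 = 0.314 → ξ₂ = 74.1 lbmol/h.
Outlet amounts (n = n₀ + Σ ν·ξ):
  E: 472 − 1(408.8) = 63.25
  D: 0 + 2(408.8) − 2(74.1) = 669.3
  H: 0 + 2(74.1) = 148.2

669 lbmol/h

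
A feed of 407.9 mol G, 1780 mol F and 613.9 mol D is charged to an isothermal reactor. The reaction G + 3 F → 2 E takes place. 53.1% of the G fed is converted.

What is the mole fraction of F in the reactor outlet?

0.477

G reacted = 0.531 × 407.9 = 216.6 mol; ν_G = −1, so ξ = 216.6/1 = 216.6 mol.
Outlet amounts (n = n₀ + ν ξ):
  G: 407.9 − 1(216.6) = 191.3
  F: 1780 − 3(216.6) = 1130
  E: 0 + 2(216.6) = 433.2
  D: 613.9 (inert)
Total out = 2369 mol; y_F = 1130 / 2369 = 0.4772.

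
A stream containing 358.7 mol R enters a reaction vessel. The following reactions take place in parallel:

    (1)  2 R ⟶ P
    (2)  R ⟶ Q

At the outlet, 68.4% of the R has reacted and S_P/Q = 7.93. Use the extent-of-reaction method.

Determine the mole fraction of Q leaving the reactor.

Conversion of R: R consumed = 0.684 × 358.7 = 245.4 mol = 2ξ₁ + 1ξ₂.
Selectivity: 1ξ₁ / (1ξ₂) = 7.93 → ξ₁ = 7.93 ξ₂.
Substitute: (2·7.93 + 1) ξ₂ = 245.4 → ξ₂ = 14.55 mol, ξ₁ = 115.4 mol.
Outlet amounts (n = n₀ + Σ ν·ξ):
  R: 358.7 − 2(115.4) − 1(14.55) = 113.3
  P: 0 + 1(115.4) = 115.4
  Q: 0 + 1(14.55) = 14.55
Total out = 243.3 mol; y_Q = 14.55 / 243.3 = 0.05981.

0.0598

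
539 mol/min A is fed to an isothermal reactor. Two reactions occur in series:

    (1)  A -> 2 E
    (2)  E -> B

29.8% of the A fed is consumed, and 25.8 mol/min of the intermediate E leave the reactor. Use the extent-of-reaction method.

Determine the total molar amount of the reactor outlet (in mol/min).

700 mol/min

Conversion of A: A consumed = 1ξ₁ = 0.298 × 539 → ξ₁ = 160.6 mol/min.
E balance: n_E = 0 + 2ξ₁ − 1ξ₂ = 25.8 → ξ₂ = (2·160.6 − 25.8)/1 = 295.4 mol/min.
Outlet amounts (n = n₀ + Σ ν·ξ):
  A: 539 − 1(160.6) = 378.4
  E: 0 + 2(160.6) − 1(295.4) = 25.8
  B: 0 + 1(295.4) = 295.4
Total out = 378.4 + 25.8 + 295.4 = 699.6 mol/min.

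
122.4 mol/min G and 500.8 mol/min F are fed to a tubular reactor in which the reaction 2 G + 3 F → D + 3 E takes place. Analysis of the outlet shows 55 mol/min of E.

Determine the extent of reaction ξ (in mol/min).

For E: n = n₀ + 3ξ → 55 = 0 + 3ξ, giving ξ = 18.33 mol/min.
Outlet amounts (n = n₀ + ν ξ):
  G: 122.4 − 2(18.33) = 85.73
  F: 500.8 − 3(18.33) = 445.8
  D: 0 + 1(18.33) = 18.33
  E: 0 + 3(18.33) = 55

ξ = 18.3 mol/min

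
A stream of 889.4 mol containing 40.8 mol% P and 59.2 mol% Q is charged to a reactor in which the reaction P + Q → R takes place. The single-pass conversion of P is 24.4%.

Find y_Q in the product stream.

0.547

P reacted = 0.244 × 362.9 = 88.54 mol; ν_P = −1, so ξ = 88.54/1 = 88.54 mol.
Outlet amounts (n = n₀ + ν ξ):
  P: 362.9 − 1(88.54) = 274.3
  Q: 526.5 − 1(88.54) = 438
  R: 0 + 1(88.54) = 88.54
Total out = 800.9 mol; y_Q = 438 / 800.9 = 0.5469.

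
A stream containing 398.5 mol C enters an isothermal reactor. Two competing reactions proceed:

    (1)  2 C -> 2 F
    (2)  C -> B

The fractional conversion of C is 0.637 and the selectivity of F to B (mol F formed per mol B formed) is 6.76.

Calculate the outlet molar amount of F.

Conversion of C: C consumed = 0.637 × 398.5 = 253.8 mol = 2ξ₁ + 1ξ₂.
Selectivity: 2ξ₁ / (1ξ₂) = 6.76 → ξ₁ = 3.38 ξ₂.
Substitute: (2·3.38 + 1) ξ₂ = 253.8 → ξ₂ = 32.71 mol, ξ₁ = 110.6 mol.
Outlet amounts (n = n₀ + Σ ν·ξ):
  C: 398.5 − 2(110.6) − 1(32.71) = 144.7
  F: 0 + 2(110.6) = 221.1
  B: 0 + 1(32.71) = 32.71

221 mol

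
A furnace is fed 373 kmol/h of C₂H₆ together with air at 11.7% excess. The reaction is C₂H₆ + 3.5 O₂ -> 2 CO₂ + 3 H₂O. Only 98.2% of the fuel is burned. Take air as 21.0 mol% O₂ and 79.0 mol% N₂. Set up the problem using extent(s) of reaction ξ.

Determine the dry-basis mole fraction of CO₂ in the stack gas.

0.114

Stoichiometric O₂ = 3.5 × 373 = 1306 kmol/h; O₂ fed = 1306 × 1.117 = 1458 kmol/h.
N₂ fed = 1458 × 79/21 = 5486 kmol/h.
Fuel reacted = 0.982 × 373 → ξ = 366.3 kmol/h.
Outlet (n = n₀ + ν ξ):
  C₂H₆: 373 − 1(366.3) = 6.714
  O₂: 1458 − 3.5(366.3) = 176.2
  N₂: 5486 (inert)
  CO₂: 0 + 2(366.3) = 732.6
  H₂O: 0 + 3(366.3) = 1099
Dry total = 6401 kmol/h; y_CO₂ (dry) = 732.6 / 6401 = 0.1144.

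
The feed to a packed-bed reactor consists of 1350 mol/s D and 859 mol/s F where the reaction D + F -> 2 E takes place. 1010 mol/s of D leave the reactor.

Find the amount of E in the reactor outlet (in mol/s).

For D: n = n₀ − 1ξ → 1010 = 1350 − 1ξ, giving ξ = 340 mol/s.
Outlet amounts (n = n₀ + ν ξ):
  D: 1350 − 1(340) = 1010
  F: 859 − 1(340) = 519
  E: 0 + 2(340) = 680

680 mol/s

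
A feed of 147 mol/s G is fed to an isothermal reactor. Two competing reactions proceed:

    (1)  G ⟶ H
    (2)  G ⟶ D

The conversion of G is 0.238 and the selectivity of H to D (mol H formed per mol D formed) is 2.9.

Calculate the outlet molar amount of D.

Conversion of G: G consumed = 0.238 × 147 = 34.99 mol/s = 1ξ₁ + 1ξ₂.
Selectivity: 1ξ₁ / (1ξ₂) = 2.9 → ξ₁ = 2.9 ξ₂.
Substitute: (1·2.9 + 1) ξ₂ = 34.99 → ξ₂ = 8.971 mol/s, ξ₁ = 26.02 mol/s.
Outlet amounts (n = n₀ + Σ ν·ξ):
  G: 147 − 1(26.02) − 1(8.971) = 112
  H: 0 + 1(26.02) = 26.02
  D: 0 + 1(8.971) = 8.971

8.97 mol/s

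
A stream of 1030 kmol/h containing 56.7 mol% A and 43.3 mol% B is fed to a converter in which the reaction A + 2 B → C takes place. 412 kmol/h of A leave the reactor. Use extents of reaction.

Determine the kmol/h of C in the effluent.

172 kmol/h

For A: n = n₀ − 1ξ → 412 = 584 − 1ξ, giving ξ = 172 kmol/h.
Outlet amounts (n = n₀ + ν ξ):
  A: 584 − 1(172) = 412
  B: 446 − 2(172) = 102
  C: 0 + 1(172) = 172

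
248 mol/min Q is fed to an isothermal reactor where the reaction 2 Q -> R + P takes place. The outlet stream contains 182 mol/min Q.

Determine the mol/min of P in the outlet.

33 mol/min

For Q: n = n₀ − 2ξ → 182 = 248 − 2ξ, giving ξ = 33 mol/min.
Outlet amounts (n = n₀ + ν ξ):
  Q: 248 − 2(33) = 182
  R: 0 + 1(33) = 33
  P: 0 + 1(33) = 33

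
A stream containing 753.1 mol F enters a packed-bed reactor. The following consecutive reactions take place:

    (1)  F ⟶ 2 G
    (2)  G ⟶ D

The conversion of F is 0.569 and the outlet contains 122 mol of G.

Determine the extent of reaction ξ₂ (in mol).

Conversion of F: F consumed = 1ξ₁ = 0.569 × 753.1 → ξ₁ = 428.5 mol.
G balance: n_G = 0 + 2ξ₁ − 1ξ₂ = 122 → ξ₂ = (2·428.5 − 122)/1 = 735 mol.
Outlet amounts (n = n₀ + Σ ν·ξ):
  F: 753.1 − 1(428.5) = 324.6
  G: 0 + 2(428.5) − 1(735) = 122
  D: 0 + 1(735) = 735

ξ₂ = 735 mol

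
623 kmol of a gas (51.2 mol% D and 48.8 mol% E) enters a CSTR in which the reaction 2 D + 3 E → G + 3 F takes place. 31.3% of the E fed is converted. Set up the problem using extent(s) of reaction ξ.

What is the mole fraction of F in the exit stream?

E reacted = 0.313 × 304 = 95.16 kmol; ν_E = −3, so ξ = 95.16/3 = 31.72 kmol.
Outlet amounts (n = n₀ + ν ξ):
  D: 319 − 2(31.72) = 255.5
  E: 304 − 3(31.72) = 208.9
  G: 0 + 1(31.72) = 31.72
  F: 0 + 3(31.72) = 95.16
Total out = 591.3 kmol; y_F = 95.16 / 591.3 = 0.1609.

0.161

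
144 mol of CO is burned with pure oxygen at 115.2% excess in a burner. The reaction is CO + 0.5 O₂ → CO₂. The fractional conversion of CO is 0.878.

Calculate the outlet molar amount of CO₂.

126 mol

Stoichiometric O₂ = 0.5 × 144 = 72 mol; O₂ fed = 72 × 2.152 = 154.9 mol.
Fuel reacted = 0.878 × 144 → ξ = 126.4 mol.
Outlet (n = n₀ + ν ξ):
  CO: 144 − 1(126.4) = 17.57
  O₂: 154.9 − 0.5(126.4) = 91.73
  CO₂: 0 + 1(126.4) = 126.4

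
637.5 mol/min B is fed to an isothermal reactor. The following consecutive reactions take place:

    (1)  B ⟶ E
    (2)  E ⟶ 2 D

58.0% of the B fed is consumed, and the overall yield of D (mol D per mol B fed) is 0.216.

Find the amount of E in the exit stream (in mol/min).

301 mol/min

Conversion of B: B consumed = 1ξ₁ = 0.58 × 637.5 → ξ₁ = 369.8 mol/min.
Yield of D: 2ξ₂ / 637.5 = 0.216 → ξ₂ = 68.85 mol/min.
Outlet amounts (n = n₀ + Σ ν·ξ):
  B: 637.5 − 1(369.8) = 267.8
  E: 0 + 1(369.8) − 1(68.85) = 300.9
  D: 0 + 2(68.85) = 137.7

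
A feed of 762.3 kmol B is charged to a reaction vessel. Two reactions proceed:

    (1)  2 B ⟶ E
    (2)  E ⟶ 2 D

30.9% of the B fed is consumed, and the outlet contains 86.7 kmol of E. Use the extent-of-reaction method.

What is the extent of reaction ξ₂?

ξ₂ = 31.1 kmol

Conversion of B: B consumed = 2ξ₁ = 0.309 × 762.3 → ξ₁ = 117.8 kmol.
E balance: n_E = 0 + 1ξ₁ − 1ξ₂ = 86.7 → ξ₂ = (1·117.8 − 86.7)/1 = 31.08 kmol.
Outlet amounts (n = n₀ + Σ ν·ξ):
  B: 762.3 − 2(117.8) = 526.7
  E: 0 + 1(117.8) − 1(31.08) = 86.7
  D: 0 + 2(31.08) = 62.15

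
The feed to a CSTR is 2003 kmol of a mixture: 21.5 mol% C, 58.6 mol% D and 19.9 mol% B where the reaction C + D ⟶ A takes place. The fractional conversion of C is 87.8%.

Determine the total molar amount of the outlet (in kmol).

C reacted = 0.878 × 430.6 = 378.1 kmol; ν_C = −1, so ξ = 378.1/1 = 378.1 kmol.
Outlet amounts (n = n₀ + ν ξ):
  C: 430.6 − 1(378.1) = 52.54
  D: 1174 − 1(378.1) = 795.7
  A: 0 + 1(378.1) = 378.1
  B: 398.6 (inert)
Total out = 52.54 + 795.7 + 378.1 + 398.6 = 1625 kmol.

1620 kmol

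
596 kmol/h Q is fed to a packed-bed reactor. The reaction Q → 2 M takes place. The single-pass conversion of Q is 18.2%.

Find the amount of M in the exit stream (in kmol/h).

217 kmol/h

Q reacted = 0.182 × 596 = 108.5 kmol/h; ν_Q = −1, so ξ = 108.5/1 = 108.5 kmol/h.
Outlet amounts (n = n₀ + ν ξ):
  Q: 596 − 1(108.5) = 487.5
  M: 0 + 2(108.5) = 216.9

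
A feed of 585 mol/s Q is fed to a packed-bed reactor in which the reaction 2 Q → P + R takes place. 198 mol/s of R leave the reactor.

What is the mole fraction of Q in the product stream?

For R: n = n₀ + 1ξ → 198 = 0 + 1ξ, giving ξ = 198 mol/s.
Outlet amounts (n = n₀ + ν ξ):
  Q: 585 − 2(198) = 189
  P: 0 + 1(198) = 198
  R: 0 + 1(198) = 198
Total out = 585 mol/s; y_Q = 189 / 585 = 0.3231.

0.323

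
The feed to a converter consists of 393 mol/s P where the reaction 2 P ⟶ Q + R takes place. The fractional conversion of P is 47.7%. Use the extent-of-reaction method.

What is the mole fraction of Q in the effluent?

P reacted = 0.477 × 393 = 187.5 mol/s; ν_P = −2, so ξ = 187.5/2 = 93.73 mol/s.
Outlet amounts (n = n₀ + ν ξ):
  P: 393 − 2(93.73) = 205.5
  Q: 0 + 1(93.73) = 93.73
  R: 0 + 1(93.73) = 93.73
Total out = 393 mol/s; y_Q = 93.73 / 393 = 0.2385.

0.238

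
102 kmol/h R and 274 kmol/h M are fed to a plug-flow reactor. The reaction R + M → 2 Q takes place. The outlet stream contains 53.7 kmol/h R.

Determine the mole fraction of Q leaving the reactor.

For R: n = n₀ − 1ξ → 53.7 = 102 − 1ξ, giving ξ = 48.3 kmol/h.
Outlet amounts (n = n₀ + ν ξ):
  R: 102 − 1(48.3) = 53.7
  M: 274 − 1(48.3) = 225.7
  Q: 0 + 2(48.3) = 96.6
Total out = 376 kmol/h; y_Q = 96.6 / 376 = 0.2569.

0.257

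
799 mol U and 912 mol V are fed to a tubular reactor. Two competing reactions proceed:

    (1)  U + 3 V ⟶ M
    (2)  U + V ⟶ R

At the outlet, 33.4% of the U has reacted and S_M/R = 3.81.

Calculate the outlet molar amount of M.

211 mol

Conversion of U: U consumed = 0.334 × 799 = 266.9 mol = 1ξ₁ + 1ξ₂.
Selectivity: 1ξ₁ / (1ξ₂) = 3.81 → ξ₁ = 3.81 ξ₂.
Substitute: (1·3.81 + 1) ξ₂ = 266.9 → ξ₂ = 55.48 mol, ξ₁ = 211.4 mol.
Outlet amounts (n = n₀ + Σ ν·ξ):
  U: 799 − 1(211.4) − 1(55.48) = 532.1
  V: 912 − 3(211.4) − 1(55.48) = 222.4
  M: 0 + 1(211.4) = 211.4
  R: 0 + 1(55.48) = 55.48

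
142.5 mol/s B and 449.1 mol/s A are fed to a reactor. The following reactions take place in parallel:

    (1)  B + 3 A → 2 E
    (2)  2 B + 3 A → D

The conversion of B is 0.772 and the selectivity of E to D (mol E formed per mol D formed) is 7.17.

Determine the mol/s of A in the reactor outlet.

178 mol/s

Conversion of B: B consumed = 0.772 × 142.5 = 110 mol/s = 1ξ₁ + 2ξ₂.
Selectivity: 2ξ₁ / (1ξ₂) = 7.17 → ξ₁ = 3.585 ξ₂.
Substitute: (1·3.585 + 2) ξ₂ = 110 → ξ₂ = 19.7 mol/s, ξ₁ = 70.62 mol/s.
Outlet amounts (n = n₀ + Σ ν·ξ):
  B: 142.5 − 1(70.62) − 2(19.7) = 32.49
  A: 449.1 − 3(70.62) − 3(19.7) = 178.2
  E: 0 + 2(70.62) = 141.2
  D: 0 + 1(19.7) = 19.7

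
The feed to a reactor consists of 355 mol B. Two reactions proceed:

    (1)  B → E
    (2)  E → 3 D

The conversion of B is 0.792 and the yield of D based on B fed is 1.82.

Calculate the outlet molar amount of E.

Conversion of B: B consumed = 1ξ₁ = 0.792 × 355 → ξ₁ = 281.2 mol.
Yield of D: 3ξ₂ / 355 = 1.82 → ξ₂ = 215.4 mol.
Outlet amounts (n = n₀ + Σ ν·ξ):
  B: 355 − 1(281.2) = 73.84
  E: 0 + 1(281.2) − 1(215.4) = 65.79
  D: 0 + 3(215.4) = 646.1

65.8 mol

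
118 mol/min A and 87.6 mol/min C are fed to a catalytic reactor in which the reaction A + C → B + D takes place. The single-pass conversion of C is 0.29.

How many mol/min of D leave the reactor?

C reacted = 0.29 × 87.6 = 25.4 mol/min; ν_C = −1, so ξ = 25.4/1 = 25.4 mol/min.
Outlet amounts (n = n₀ + ν ξ):
  A: 118 − 1(25.4) = 92.6
  C: 87.6 − 1(25.4) = 62.2
  B: 0 + 1(25.4) = 25.4
  D: 0 + 1(25.4) = 25.4

25.4 mol/min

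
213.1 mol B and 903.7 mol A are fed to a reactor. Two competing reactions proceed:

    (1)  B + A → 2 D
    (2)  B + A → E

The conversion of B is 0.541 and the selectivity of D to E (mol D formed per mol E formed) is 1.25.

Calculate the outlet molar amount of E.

70.9 mol

Conversion of B: B consumed = 0.541 × 213.1 = 115.3 mol = 1ξ₁ + 1ξ₂.
Selectivity: 2ξ₁ / (1ξ₂) = 1.25 → ξ₁ = 0.625 ξ₂.
Substitute: (1·0.625 + 1) ξ₂ = 115.3 → ξ₂ = 70.95 mol, ξ₁ = 44.34 mol.
Outlet amounts (n = n₀ + Σ ν·ξ):
  B: 213.1 − 1(44.34) − 1(70.95) = 97.81
  A: 903.7 − 1(44.34) − 1(70.95) = 788.4
  D: 0 + 2(44.34) = 88.68
  E: 0 + 1(70.95) = 70.95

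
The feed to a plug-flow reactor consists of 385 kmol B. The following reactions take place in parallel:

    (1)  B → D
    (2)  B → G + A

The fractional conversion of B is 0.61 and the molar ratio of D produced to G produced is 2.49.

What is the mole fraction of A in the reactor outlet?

Conversion of B: B consumed = 0.61 × 385 = 234.8 kmol = 1ξ₁ + 1ξ₂.
Selectivity: 1ξ₁ / (1ξ₂) = 2.49 → ξ₁ = 2.49 ξ₂.
Substitute: (1·2.49 + 1) ξ₂ = 234.8 → ξ₂ = 67.29 kmol, ξ₁ = 167.6 kmol.
Outlet amounts (n = n₀ + Σ ν·ξ):
  B: 385 − 1(167.6) − 1(67.29) = 150.2
  D: 0 + 1(167.6) = 167.6
  G: 0 + 1(67.29) = 67.29
  A: 0 + 1(67.29) = 67.29
Total out = 452.3 kmol; y_A = 67.29 / 452.3 = 0.1488.

0.149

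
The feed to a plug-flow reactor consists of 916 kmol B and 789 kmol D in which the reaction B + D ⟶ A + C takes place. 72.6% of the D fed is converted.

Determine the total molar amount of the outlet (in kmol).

D reacted = 0.726 × 789 = 572.8 kmol; ν_D = −1, so ξ = 572.8/1 = 572.8 kmol.
Outlet amounts (n = n₀ + ν ξ):
  B: 916 − 1(572.8) = 343.2
  D: 789 − 1(572.8) = 216.2
  A: 0 + 1(572.8) = 572.8
  C: 0 + 1(572.8) = 572.8
Total out = 343.2 + 216.2 + 572.8 + 572.8 = 1705 kmol.

1700 kmol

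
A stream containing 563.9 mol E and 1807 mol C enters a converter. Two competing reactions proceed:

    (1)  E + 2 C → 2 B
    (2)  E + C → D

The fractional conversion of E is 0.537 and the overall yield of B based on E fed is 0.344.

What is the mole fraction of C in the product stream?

Yield of B: 2ξ₁ / 563.9 = 0.344 → ξ₁ = 96.99 mol.
Conversion of E: 1ξ₁ + 1ξ₂ = 0.537 × 563.9 = 302.8 → ξ₂ = 205.8 mol.
Outlet amounts (n = n₀ + Σ ν·ξ):
  E: 563.9 − 1(96.99) − 1(205.8) = 261.1
  C: 1807 − 2(96.99) − 1(205.8) = 1407
  B: 0 + 2(96.99) = 194
  D: 0 + 1(205.8) = 205.8
Total out = 2068 mol; y_C = 1407 / 2068 = 0.6804.

0.68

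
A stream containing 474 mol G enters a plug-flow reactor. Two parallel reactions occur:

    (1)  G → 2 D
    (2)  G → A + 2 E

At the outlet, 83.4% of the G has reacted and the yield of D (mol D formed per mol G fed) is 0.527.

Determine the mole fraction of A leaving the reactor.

0.237

Yield of D: 2ξ₁ / 474 = 0.527 → ξ₁ = 124.9 mol.
Conversion of G: 1ξ₁ + 1ξ₂ = 0.834 × 474 = 395.3 → ξ₂ = 270.4 mol.
Outlet amounts (n = n₀ + Σ ν·ξ):
  G: 474 − 1(124.9) − 1(270.4) = 78.68
  D: 0 + 2(124.9) = 249.8
  A: 0 + 1(270.4) = 270.4
  E: 0 + 2(270.4) = 540.8
Total out = 1140 mol; y_A = 270.4 / 1140 = 0.2373.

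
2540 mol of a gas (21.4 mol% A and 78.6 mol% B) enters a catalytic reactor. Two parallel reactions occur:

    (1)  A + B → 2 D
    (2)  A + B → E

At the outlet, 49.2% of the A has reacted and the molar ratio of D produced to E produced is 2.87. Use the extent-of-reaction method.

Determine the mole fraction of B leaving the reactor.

0.711

Conversion of A: A consumed = 0.492 × 543.6 = 267.4 mol = 1ξ₁ + 1ξ₂.
Selectivity: 2ξ₁ / (1ξ₂) = 2.87 → ξ₁ = 1.435 ξ₂.
Substitute: (1·1.435 + 1) ξ₂ = 267.4 → ξ₂ = 109.8 mol, ξ₁ = 157.6 mol.
Outlet amounts (n = n₀ + Σ ν·ξ):
  A: 543.6 − 1(157.6) − 1(109.8) = 276.1
  B: 1996 − 1(157.6) − 1(109.8) = 1729
  D: 0 + 2(157.6) = 315.2
  E: 0 + 1(109.8) = 109.8
Total out = 2430 mol; y_B = 1729 / 2430 = 0.7115.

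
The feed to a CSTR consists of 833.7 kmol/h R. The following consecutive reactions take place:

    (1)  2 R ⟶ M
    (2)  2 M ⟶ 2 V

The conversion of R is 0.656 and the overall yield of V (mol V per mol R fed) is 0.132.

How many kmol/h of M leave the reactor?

163 kmol/h

Conversion of R: R consumed = 2ξ₁ = 0.656 × 833.7 → ξ₁ = 273.5 kmol/h.
Yield of V: 2ξ₂ / 833.7 = 0.132 → ξ₂ = 55.02 kmol/h.
Outlet amounts (n = n₀ + Σ ν·ξ):
  R: 833.7 − 2(273.5) = 286.8
  M: 0 + 1(273.5) − 2(55.02) = 163.4
  V: 0 + 2(55.02) = 110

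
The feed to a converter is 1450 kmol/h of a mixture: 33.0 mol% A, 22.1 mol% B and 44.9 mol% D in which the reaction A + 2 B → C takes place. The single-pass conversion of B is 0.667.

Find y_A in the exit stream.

B reacted = 0.667 × 320.5 = 213.7 kmol/h; ν_B = −2, so ξ = 213.7/2 = 106.9 kmol/h.
Outlet amounts (n = n₀ + ν ξ):
  A: 478.5 − 1(106.9) = 371.6
  B: 320.5 − 2(106.9) = 106.7
  C: 0 + 1(106.9) = 106.9
  D: 651 (inert)
Total out = 1236 kmol/h; y_A = 371.6 / 1236 = 0.3006.

0.301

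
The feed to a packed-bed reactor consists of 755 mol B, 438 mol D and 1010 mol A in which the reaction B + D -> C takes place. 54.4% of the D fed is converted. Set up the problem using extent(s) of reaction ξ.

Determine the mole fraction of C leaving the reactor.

0.121

D reacted = 0.544 × 438 = 238.3 mol; ν_D = −1, so ξ = 238.3/1 = 238.3 mol.
Outlet amounts (n = n₀ + ν ξ):
  B: 755 − 1(238.3) = 516.7
  D: 438 − 1(238.3) = 199.7
  C: 0 + 1(238.3) = 238.3
  A: 1010 (inert)
Total out = 1965 mol; y_C = 238.3 / 1965 = 0.1213.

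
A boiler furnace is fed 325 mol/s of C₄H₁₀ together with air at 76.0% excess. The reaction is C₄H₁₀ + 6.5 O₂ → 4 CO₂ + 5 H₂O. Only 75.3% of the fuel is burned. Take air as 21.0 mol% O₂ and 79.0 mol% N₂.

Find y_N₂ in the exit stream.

0.76

Stoichiometric O₂ = 6.5 × 325 = 2112 mol/s; O₂ fed = 2112 × 1.760 = 3718 mol/s.
N₂ fed = 3718 × 79/21 = 13990 mol/s.
Fuel reacted = 0.753 × 325 → ξ = 244.7 mol/s.
Outlet (n = n₀ + ν ξ):
  C₄H₁₀: 325 − 1(244.7) = 80.28
  O₂: 3718 − 6.5(244.7) = 2127
  N₂: 13990 (inert)
  CO₂: 0 + 4(244.7) = 978.9
  H₂O: 0 + 5(244.7) = 1224
Total out = 18400 mol/s; y_N₂ = 13990 / 18400 = 0.7603.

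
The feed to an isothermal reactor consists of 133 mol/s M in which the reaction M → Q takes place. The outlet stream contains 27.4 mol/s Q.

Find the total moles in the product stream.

133 mol/s

For Q: n = n₀ + 1ξ → 27.4 = 0 + 1ξ, giving ξ = 27.4 mol/s.
Outlet amounts (n = n₀ + ν ξ):
  M: 133 − 1(27.4) = 105.6
  Q: 0 + 1(27.4) = 27.4
Total out = 105.6 + 27.4 = 133 mol/s.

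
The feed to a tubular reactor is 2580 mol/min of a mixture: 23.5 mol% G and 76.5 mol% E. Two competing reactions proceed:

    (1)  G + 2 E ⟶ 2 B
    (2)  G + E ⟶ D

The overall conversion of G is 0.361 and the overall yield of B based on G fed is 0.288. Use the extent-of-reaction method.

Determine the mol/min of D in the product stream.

132 mol/min

Yield of B: 2ξ₁ / 606.3 = 0.288 → ξ₁ = 87.31 mol/min.
Conversion of G: 1ξ₁ + 1ξ₂ = 0.361 × 606.3 = 218.9 → ξ₂ = 131.6 mol/min.
Outlet amounts (n = n₀ + Σ ν·ξ):
  G: 606.3 − 1(87.31) − 1(131.6) = 387.4
  E: 1974 − 2(87.31) − 1(131.6) = 1668
  B: 0 + 2(87.31) = 174.6
  D: 0 + 1(131.6) = 131.6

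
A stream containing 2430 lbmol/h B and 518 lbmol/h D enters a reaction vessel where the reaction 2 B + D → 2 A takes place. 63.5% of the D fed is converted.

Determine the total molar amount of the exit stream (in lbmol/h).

2620 lbmol/h

D reacted = 0.635 × 518 = 328.9 lbmol/h; ν_D = −1, so ξ = 328.9/1 = 328.9 lbmol/h.
Outlet amounts (n = n₀ + ν ξ):
  B: 2430 − 2(328.9) = 1772
  D: 518 − 1(328.9) = 189.1
  A: 0 + 2(328.9) = 657.9
Total out = 1772 + 189.1 + 657.9 = 2619 lbmol/h.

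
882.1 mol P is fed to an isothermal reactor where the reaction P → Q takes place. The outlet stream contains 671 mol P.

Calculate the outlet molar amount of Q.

211 mol

For P: n = n₀ − 1ξ → 671 = 882.1 − 1ξ, giving ξ = 211.1 mol.
Outlet amounts (n = n₀ + ν ξ):
  P: 882.1 − 1(211.1) = 671
  Q: 0 + 1(211.1) = 211.1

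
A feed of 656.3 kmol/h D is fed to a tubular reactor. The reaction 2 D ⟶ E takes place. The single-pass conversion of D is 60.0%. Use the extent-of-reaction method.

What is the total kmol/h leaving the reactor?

D reacted = 0.6 × 656.3 = 393.8 kmol/h; ν_D = −2, so ξ = 393.8/2 = 196.9 kmol/h.
Outlet amounts (n = n₀ + ν ξ):
  D: 656.3 − 2(196.9) = 262.5
  E: 0 + 1(196.9) = 196.9
Total out = 262.5 + 196.9 = 459.4 kmol/h.

459 kmol/h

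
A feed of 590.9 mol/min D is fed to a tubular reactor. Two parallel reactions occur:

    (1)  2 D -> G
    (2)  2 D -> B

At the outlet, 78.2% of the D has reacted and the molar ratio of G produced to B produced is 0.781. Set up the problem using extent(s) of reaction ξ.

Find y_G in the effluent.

0.282

Conversion of D: D consumed = 0.782 × 590.9 = 462.1 mol/min = 2ξ₁ + 2ξ₂.
Selectivity: 1ξ₁ / (1ξ₂) = 0.781 → ξ₁ = 0.781 ξ₂.
Substitute: (2·0.781 + 2) ξ₂ = 462.1 → ξ₂ = 129.7 mol/min, ξ₁ = 101.3 mol/min.
Outlet amounts (n = n₀ + Σ ν·ξ):
  D: 590.9 − 2(101.3) − 2(129.7) = 128.8
  G: 0 + 1(101.3) = 101.3
  B: 0 + 1(129.7) = 129.7
Total out = 359.9 mol/min; y_G = 101.3 / 359.9 = 0.2815.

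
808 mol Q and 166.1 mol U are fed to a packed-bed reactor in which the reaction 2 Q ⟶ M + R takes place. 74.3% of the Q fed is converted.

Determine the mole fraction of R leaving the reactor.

0.308

Q reacted = 0.743 × 808 = 600.3 mol; ν_Q = −2, so ξ = 600.3/2 = 300.2 mol.
Outlet amounts (n = n₀ + ν ξ):
  Q: 808 − 2(300.2) = 207.7
  M: 0 + 1(300.2) = 300.2
  R: 0 + 1(300.2) = 300.2
  U: 166.1 (inert)
Total out = 974.1 mol; y_R = 300.2 / 974.1 = 0.3082.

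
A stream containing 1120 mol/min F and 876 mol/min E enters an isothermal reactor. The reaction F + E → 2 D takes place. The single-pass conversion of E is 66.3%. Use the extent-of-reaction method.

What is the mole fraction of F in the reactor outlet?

E reacted = 0.663 × 876 = 580.8 mol/min; ν_E = −1, so ξ = 580.8/1 = 580.8 mol/min.
Outlet amounts (n = n₀ + ν ξ):
  F: 1120 − 1(580.8) = 539.2
  E: 876 − 1(580.8) = 295.2
  D: 0 + 2(580.8) = 1162
Total out = 1996 mol/min; y_F = 539.2 / 1996 = 0.2701.

0.27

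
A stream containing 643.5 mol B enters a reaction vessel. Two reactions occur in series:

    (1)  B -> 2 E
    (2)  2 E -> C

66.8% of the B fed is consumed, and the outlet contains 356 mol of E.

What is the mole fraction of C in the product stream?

0.307

Conversion of B: B consumed = 1ξ₁ = 0.668 × 643.5 → ξ₁ = 429.9 mol.
E balance: n_E = 0 + 2ξ₁ − 2ξ₂ = 356 → ξ₂ = (2·429.9 − 356)/2 = 251.9 mol.
Outlet amounts (n = n₀ + Σ ν·ξ):
  B: 643.5 − 1(429.9) = 213.6
  E: 0 + 2(429.9) − 2(251.9) = 356
  C: 0 + 1(251.9) = 251.9
Total out = 821.5 mol; y_C = 251.9 / 821.5 = 0.3066.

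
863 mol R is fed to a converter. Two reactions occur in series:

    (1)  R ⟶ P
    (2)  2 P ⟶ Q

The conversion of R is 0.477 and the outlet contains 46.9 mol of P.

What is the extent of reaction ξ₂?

Conversion of R: R consumed = 1ξ₁ = 0.477 × 863 → ξ₁ = 411.7 mol.
P balance: n_P = 0 + 1ξ₁ − 2ξ₂ = 46.9 → ξ₂ = (1·411.7 − 46.9)/2 = 182.4 mol.
Outlet amounts (n = n₀ + Σ ν·ξ):
  R: 863 − 1(411.7) = 451.3
  P: 0 + 1(411.7) − 2(182.4) = 46.9
  Q: 0 + 1(182.4) = 182.4

ξ₂ = 182 mol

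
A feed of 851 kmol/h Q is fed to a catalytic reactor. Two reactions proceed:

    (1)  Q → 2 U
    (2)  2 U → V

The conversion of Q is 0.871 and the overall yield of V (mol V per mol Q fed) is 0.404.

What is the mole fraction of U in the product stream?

0.637

Conversion of Q: Q consumed = 1ξ₁ = 0.871 × 851 → ξ₁ = 741.2 kmol/h.
Yield of V: 1ξ₂ / 851 = 0.404 → ξ₂ = 343.8 kmol/h.
Outlet amounts (n = n₀ + Σ ν·ξ):
  Q: 851 − 1(741.2) = 109.8
  U: 0 + 2(741.2) − 2(343.8) = 794.8
  V: 0 + 1(343.8) = 343.8
Total out = 1248 kmol/h; y_U = 794.8 / 1248 = 0.6367.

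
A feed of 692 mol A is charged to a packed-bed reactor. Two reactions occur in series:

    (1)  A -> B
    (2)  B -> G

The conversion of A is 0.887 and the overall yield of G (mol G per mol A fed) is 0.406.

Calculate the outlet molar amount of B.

Conversion of A: A consumed = 1ξ₁ = 0.887 × 692 → ξ₁ = 613.8 mol.
Yield of G: 1ξ₂ / 692 = 0.406 → ξ₂ = 281 mol.
Outlet amounts (n = n₀ + Σ ν·ξ):
  A: 692 − 1(613.8) = 78.2
  B: 0 + 1(613.8) − 1(281) = 332.9
  G: 0 + 1(281) = 281

333 mol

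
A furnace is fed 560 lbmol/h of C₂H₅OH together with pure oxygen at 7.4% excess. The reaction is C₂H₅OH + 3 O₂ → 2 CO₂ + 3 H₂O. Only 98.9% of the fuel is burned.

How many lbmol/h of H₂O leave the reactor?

1660 lbmol/h

Stoichiometric O₂ = 3 × 560 = 1680 lbmol/h; O₂ fed = 1680 × 1.074 = 1804 lbmol/h.
Fuel reacted = 0.989 × 560 → ξ = 553.8 lbmol/h.
Outlet (n = n₀ + ν ξ):
  C₂H₅OH: 560 − 1(553.8) = 6.16
  O₂: 1804 − 3(553.8) = 142.8
  CO₂: 0 + 2(553.8) = 1108
  H₂O: 0 + 3(553.8) = 1662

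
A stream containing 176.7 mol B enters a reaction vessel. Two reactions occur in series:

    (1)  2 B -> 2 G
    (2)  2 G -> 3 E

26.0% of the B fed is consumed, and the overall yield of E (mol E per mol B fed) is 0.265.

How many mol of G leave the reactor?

14.7 mol

Conversion of B: B consumed = 2ξ₁ = 0.26 × 176.7 → ξ₁ = 22.97 mol.
Yield of E: 3ξ₂ / 176.7 = 0.265 → ξ₂ = 15.61 mol.
Outlet amounts (n = n₀ + Σ ν·ξ):
  B: 176.7 − 2(22.97) = 130.8
  G: 0 + 2(22.97) − 2(15.61) = 14.73
  E: 0 + 3(15.61) = 46.83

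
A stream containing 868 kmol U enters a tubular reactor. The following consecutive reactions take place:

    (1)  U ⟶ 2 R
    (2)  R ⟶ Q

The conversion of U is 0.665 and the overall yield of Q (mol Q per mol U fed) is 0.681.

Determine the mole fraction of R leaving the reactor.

0.39

Conversion of U: U consumed = 1ξ₁ = 0.665 × 868 → ξ₁ = 577.2 kmol.
Yield of Q: 1ξ₂ / 868 = 0.681 → ξ₂ = 591.1 kmol.
Outlet amounts (n = n₀ + Σ ν·ξ):
  U: 868 − 1(577.2) = 290.8
  R: 0 + 2(577.2) − 1(591.1) = 563.3
  Q: 0 + 1(591.1) = 591.1
Total out = 1445 kmol; y_R = 563.3 / 1445 = 0.3898.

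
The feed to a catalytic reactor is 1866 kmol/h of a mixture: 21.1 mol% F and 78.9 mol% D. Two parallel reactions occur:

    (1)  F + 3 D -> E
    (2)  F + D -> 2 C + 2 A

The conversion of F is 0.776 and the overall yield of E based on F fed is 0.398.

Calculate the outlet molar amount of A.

Yield of E: 1ξ₁ / 393.7 = 0.398 → ξ₁ = 156.7 kmol/h.
Conversion of F: 1ξ₁ + 1ξ₂ = 0.776 × 393.7 = 305.5 → ξ₂ = 148.8 kmol/h.
Outlet amounts (n = n₀ + Σ ν·ξ):
  F: 393.7 − 1(156.7) − 1(148.8) = 88.19
  D: 1472 − 3(156.7) − 1(148.8) = 853.3
  E: 0 + 1(156.7) = 156.7
  C: 0 + 2(148.8) = 297.7
  A: 0 + 2(148.8) = 297.7

298 kmol/h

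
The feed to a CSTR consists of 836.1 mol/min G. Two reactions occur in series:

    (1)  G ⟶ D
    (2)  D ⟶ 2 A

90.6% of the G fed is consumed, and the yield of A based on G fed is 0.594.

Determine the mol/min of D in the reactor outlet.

509 mol/min

Conversion of G: G consumed = 1ξ₁ = 0.906 × 836.1 → ξ₁ = 757.5 mol/min.
Yield of A: 2ξ₂ / 836.1 = 0.594 → ξ₂ = 248.3 mol/min.
Outlet amounts (n = n₀ + Σ ν·ξ):
  G: 836.1 − 1(757.5) = 78.59
  D: 0 + 1(757.5) − 1(248.3) = 509.2
  A: 0 + 2(248.3) = 496.6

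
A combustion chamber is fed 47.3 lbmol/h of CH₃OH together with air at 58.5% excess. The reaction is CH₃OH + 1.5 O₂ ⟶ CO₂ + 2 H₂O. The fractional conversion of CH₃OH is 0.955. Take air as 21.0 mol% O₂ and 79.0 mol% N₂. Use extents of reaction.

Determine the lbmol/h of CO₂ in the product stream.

45.2 lbmol/h

Stoichiometric O₂ = 1.5 × 47.3 = 70.95 lbmol/h; O₂ fed = 70.95 × 1.585 = 112.5 lbmol/h.
N₂ fed = 112.5 × 79/21 = 423 lbmol/h.
Fuel reacted = 0.955 × 47.3 → ξ = 45.17 lbmol/h.
Outlet (n = n₀ + ν ξ):
  CH₃OH: 47.3 − 1(45.17) = 2.129
  O₂: 112.5 − 1.5(45.17) = 44.7
  N₂: 423 (inert)
  CO₂: 0 + 1(45.17) = 45.17
  H₂O: 0 + 2(45.17) = 90.34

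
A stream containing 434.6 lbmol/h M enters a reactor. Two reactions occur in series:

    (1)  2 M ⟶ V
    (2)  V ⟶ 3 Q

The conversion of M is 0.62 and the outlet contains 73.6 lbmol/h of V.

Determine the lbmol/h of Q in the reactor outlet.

Conversion of M: M consumed = 2ξ₁ = 0.62 × 434.6 → ξ₁ = 134.7 lbmol/h.
V balance: n_V = 0 + 1ξ₁ − 1ξ₂ = 73.6 → ξ₂ = (1·134.7 − 73.6)/1 = 61.13 lbmol/h.
Outlet amounts (n = n₀ + Σ ν·ξ):
  M: 434.6 − 2(134.7) = 165.1
  V: 0 + 1(134.7) − 1(61.13) = 73.6
  Q: 0 + 3(61.13) = 183.4

183 lbmol/h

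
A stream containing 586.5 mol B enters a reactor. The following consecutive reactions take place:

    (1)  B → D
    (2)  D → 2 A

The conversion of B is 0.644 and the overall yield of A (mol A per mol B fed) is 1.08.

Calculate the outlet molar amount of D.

61 mol

Conversion of B: B consumed = 1ξ₁ = 0.644 × 586.5 → ξ₁ = 377.7 mol.
Yield of A: 2ξ₂ / 586.5 = 1.08 → ξ₂ = 316.7 mol.
Outlet amounts (n = n₀ + Σ ν·ξ):
  B: 586.5 − 1(377.7) = 208.8
  D: 0 + 1(377.7) − 1(316.7) = 61
  A: 0 + 2(316.7) = 633.4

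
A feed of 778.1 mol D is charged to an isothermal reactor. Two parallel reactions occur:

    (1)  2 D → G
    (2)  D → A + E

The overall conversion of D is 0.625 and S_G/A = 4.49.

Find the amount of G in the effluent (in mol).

219 mol

Conversion of D: D consumed = 0.625 × 778.1 = 486.3 mol = 2ξ₁ + 1ξ₂.
Selectivity: 1ξ₁ / (1ξ₂) = 4.49 → ξ₁ = 4.49 ξ₂.
Substitute: (2·4.49 + 1) ξ₂ = 486.3 → ξ₂ = 48.73 mol, ξ₁ = 218.8 mol.
Outlet amounts (n = n₀ + Σ ν·ξ):
  D: 778.1 − 2(218.8) − 1(48.73) = 291.8
  G: 0 + 1(218.8) = 218.8
  A: 0 + 1(48.73) = 48.73
  E: 0 + 1(48.73) = 48.73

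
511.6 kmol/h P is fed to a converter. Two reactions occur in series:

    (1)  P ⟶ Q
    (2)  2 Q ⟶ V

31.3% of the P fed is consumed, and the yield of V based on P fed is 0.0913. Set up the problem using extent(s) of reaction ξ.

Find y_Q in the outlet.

Conversion of P: P consumed = 1ξ₁ = 0.313 × 511.6 → ξ₁ = 160.1 kmol/h.
Yield of V: 1ξ₂ / 511.6 = 0.0913 → ξ₂ = 46.71 kmol/h.
Outlet amounts (n = n₀ + Σ ν·ξ):
  P: 511.6 − 1(160.1) = 351.5
  Q: 0 + 1(160.1) − 2(46.71) = 66.71
  V: 0 + 1(46.71) = 46.71
Total out = 464.9 kmol/h; y_Q = 66.71 / 464.9 = 0.1435.

0.144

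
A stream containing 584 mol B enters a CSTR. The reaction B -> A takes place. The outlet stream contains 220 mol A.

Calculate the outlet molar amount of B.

364 mol

For A: n = n₀ + 1ξ → 220 = 0 + 1ξ, giving ξ = 220 mol.
Outlet amounts (n = n₀ + ν ξ):
  B: 584 − 1(220) = 364
  A: 0 + 1(220) = 220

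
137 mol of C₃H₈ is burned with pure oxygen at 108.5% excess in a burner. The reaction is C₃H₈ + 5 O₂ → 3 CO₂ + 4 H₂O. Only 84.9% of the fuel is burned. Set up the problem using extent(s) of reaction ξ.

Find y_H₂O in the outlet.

0.277

Stoichiometric O₂ = 5 × 137 = 685 mol; O₂ fed = 685 × 2.085 = 1428 mol.
Fuel reacted = 0.849 × 137 → ξ = 116.3 mol.
Outlet (n = n₀ + ν ξ):
  C₃H₈: 137 − 1(116.3) = 20.69
  O₂: 1428 − 5(116.3) = 846.7
  CO₂: 0 + 3(116.3) = 348.9
  H₂O: 0 + 4(116.3) = 465.3
Total out = 1682 mol; y_H₂O = 465.3 / 1682 = 0.2767.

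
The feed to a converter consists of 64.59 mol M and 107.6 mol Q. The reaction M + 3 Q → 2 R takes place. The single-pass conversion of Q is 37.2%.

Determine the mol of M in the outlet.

Q reacted = 0.372 × 107.6 = 40.03 mol; ν_Q = −3, so ξ = 40.03/3 = 13.34 mol.
Outlet amounts (n = n₀ + ν ξ):
  M: 64.59 − 1(13.34) = 51.25
  Q: 107.6 − 3(13.34) = 67.57
  R: 0 + 2(13.34) = 26.68

51.2 mol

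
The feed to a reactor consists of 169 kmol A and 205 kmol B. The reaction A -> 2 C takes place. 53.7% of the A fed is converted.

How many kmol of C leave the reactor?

A reacted = 0.537 × 169 = 90.75 kmol; ν_A = −1, so ξ = 90.75/1 = 90.75 kmol.
Outlet amounts (n = n₀ + ν ξ):
  A: 169 − 1(90.75) = 78.25
  C: 0 + 2(90.75) = 181.5
  B: 205 (inert)

182 kmol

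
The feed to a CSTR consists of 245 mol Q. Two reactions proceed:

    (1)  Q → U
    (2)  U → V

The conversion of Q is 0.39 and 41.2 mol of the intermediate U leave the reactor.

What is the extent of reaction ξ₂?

ξ₂ = 54.3 mol

Conversion of Q: Q consumed = 1ξ₁ = 0.39 × 245 → ξ₁ = 95.55 mol.
U balance: n_U = 0 + 1ξ₁ − 1ξ₂ = 41.2 → ξ₂ = (1·95.55 − 41.2)/1 = 54.35 mol.
Outlet amounts (n = n₀ + Σ ν·ξ):
  Q: 245 − 1(95.55) = 149.4
  U: 0 + 1(95.55) − 1(54.35) = 41.2
  V: 0 + 1(54.35) = 54.35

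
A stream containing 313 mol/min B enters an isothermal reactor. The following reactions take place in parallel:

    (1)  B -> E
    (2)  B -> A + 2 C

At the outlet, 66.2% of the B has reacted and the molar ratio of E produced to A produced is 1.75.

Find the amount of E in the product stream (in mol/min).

Conversion of B: B consumed = 0.662 × 313 = 207.2 mol/min = 1ξ₁ + 1ξ₂.
Selectivity: 1ξ₁ / (1ξ₂) = 1.75 → ξ₁ = 1.75 ξ₂.
Substitute: (1·1.75 + 1) ξ₂ = 207.2 → ξ₂ = 75.35 mol/min, ξ₁ = 131.9 mol/min.
Outlet amounts (n = n₀ + Σ ν·ξ):
  B: 313 − 1(131.9) − 1(75.35) = 105.8
  E: 0 + 1(131.9) = 131.9
  A: 0 + 1(75.35) = 75.35
  C: 0 + 2(75.35) = 150.7

132 mol/min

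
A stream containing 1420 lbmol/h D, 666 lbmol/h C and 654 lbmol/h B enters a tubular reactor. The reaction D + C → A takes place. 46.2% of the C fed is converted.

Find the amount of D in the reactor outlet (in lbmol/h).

C reacted = 0.462 × 666 = 307.7 lbmol/h; ν_C = −1, so ξ = 307.7/1 = 307.7 lbmol/h.
Outlet amounts (n = n₀ + ν ξ):
  D: 1420 − 1(307.7) = 1112
  C: 666 − 1(307.7) = 358.3
  A: 0 + 1(307.7) = 307.7
  B: 654 (inert)

1110 lbmol/h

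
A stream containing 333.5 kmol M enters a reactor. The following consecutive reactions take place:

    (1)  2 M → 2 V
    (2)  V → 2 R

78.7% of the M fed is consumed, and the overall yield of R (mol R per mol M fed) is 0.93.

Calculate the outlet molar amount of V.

107 kmol

Conversion of M: M consumed = 2ξ₁ = 0.787 × 333.5 → ξ₁ = 131.2 kmol.
Yield of R: 2ξ₂ / 333.5 = 0.93 → ξ₂ = 155.1 kmol.
Outlet amounts (n = n₀ + Σ ν·ξ):
  M: 333.5 − 2(131.2) = 71.04
  V: 0 + 2(131.2) − 1(155.1) = 107.4
  R: 0 + 2(155.1) = 310.2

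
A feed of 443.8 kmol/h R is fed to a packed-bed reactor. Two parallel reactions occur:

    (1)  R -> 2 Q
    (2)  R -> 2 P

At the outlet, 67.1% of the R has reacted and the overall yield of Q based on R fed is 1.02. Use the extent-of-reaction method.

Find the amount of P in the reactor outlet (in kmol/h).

Yield of Q: 2ξ₁ / 443.8 = 1.02 → ξ₁ = 226.3 kmol/h.
Conversion of R: 1ξ₁ + 1ξ₂ = 0.671 × 443.8 = 297.8 → ξ₂ = 71.45 kmol/h.
Outlet amounts (n = n₀ + Σ ν·ξ):
  R: 443.8 − 1(226.3) − 1(71.45) = 146
  Q: 0 + 2(226.3) = 452.7
  P: 0 + 2(71.45) = 142.9

143 kmol/h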